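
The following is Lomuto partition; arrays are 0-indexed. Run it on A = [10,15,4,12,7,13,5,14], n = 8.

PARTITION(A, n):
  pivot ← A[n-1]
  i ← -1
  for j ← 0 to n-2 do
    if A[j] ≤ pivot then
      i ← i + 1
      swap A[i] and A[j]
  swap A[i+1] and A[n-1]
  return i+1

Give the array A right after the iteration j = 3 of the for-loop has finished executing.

[10,4,12,15,7,13,5,14]

pivot = A[7] = 14; i = -1
j=0: A[0]=10 ≤ 14 → i=0, swap A[0],A[0] (no change) → [10,15,4,12,7,13,5,14]
j=1: A[1]=15 > 14 → no swap
j=2: A[2]=4 ≤ 14 → i=1, swap A[1],A[2] → [10,4,15,12,7,13,5,14]
j=3: A[3]=12 ≤ 14 → i=2, swap A[2],A[3] → [10,4,12,15,7,13,5,14]
(after j=3) A = [10,4,12,15,7,13,5,14]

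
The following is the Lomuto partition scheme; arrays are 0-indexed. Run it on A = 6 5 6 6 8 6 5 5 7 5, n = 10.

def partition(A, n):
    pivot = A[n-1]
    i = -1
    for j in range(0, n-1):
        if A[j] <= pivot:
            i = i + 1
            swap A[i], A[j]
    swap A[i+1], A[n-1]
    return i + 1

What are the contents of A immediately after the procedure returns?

5 5 5 5 8 6 6 6 7 6

pivot=5, i=-1
j=0: 6>5, skip
j=1: 5≤5, i=0, swap(0,1) ⇒ 5 6 6 6 8 6 5 5 7 5
j=2: 6>5, skip
j=3: 6>5, skip
j=4: 8>5, skip
j=5: 6>5, skip
j=6: 5≤5, i=1, swap(1,6) ⇒ 5 5 6 6 8 6 6 5 7 5
j=7: 5≤5, i=2, swap(2,7) ⇒ 5 5 5 6 8 6 6 6 7 5
j=8: 7>5, skip
swap(3,9) ⇒ 5 5 5 5 8 6 6 6 7 6; return 3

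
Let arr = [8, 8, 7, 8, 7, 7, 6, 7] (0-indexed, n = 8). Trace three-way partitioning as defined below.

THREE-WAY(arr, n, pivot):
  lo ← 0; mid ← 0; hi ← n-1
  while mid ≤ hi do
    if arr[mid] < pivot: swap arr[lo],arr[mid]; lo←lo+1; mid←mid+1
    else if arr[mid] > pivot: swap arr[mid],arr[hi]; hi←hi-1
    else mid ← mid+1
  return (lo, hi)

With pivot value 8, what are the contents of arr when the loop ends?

[7, 7, 7, 6, 7, 8, 8, 8]

pivot = 8; lo=0, mid=0, hi=7
arr[mid]=8=8: mid=1
arr[mid]=8=8: mid=2
arr[mid]=7<8: swap arr[0],arr[2]; lo=1,mid=3 → [7, 8, 8, 8, 7, 7, 6, 7]
arr[mid]=8=8: mid=4
arr[mid]=7<8: swap arr[1],arr[4]; lo=2,mid=5 → [7, 7, 8, 8, 8, 7, 6, 7]
arr[mid]=7<8: swap arr[2],arr[5]; lo=3,mid=6 → [7, 7, 7, 8, 8, 8, 6, 7]
arr[mid]=6<8: swap arr[3],arr[6]; lo=4,mid=7 → [7, 7, 7, 6, 8, 8, 8, 7]
arr[mid]=7<8: swap arr[4],arr[7]; lo=5,mid=8 → [7, 7, 7, 6, 7, 8, 8, 8]
end: lo=5, hi=7; arr = [7, 7, 7, 6, 7, 8, 8, 8]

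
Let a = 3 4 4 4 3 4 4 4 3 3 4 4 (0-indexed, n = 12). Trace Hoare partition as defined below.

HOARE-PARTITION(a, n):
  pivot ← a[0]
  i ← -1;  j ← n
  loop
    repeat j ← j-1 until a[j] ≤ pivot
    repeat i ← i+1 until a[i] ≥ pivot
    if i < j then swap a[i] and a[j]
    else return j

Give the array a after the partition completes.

pivot = a[0] = 3; i = -1, j = 12
j→9 (a[9]=3≤3), i→0 (a[0]=3≥3); i<j, swap → 3 4 4 4 3 4 4 4 3 3 4 4
j→8 (a[8]=3≤3), i→1 (a[1]=4≥3); i<j, swap → 3 3 4 4 3 4 4 4 4 3 4 4
j→4 (a[4]=3≤3), i→2 (a[2]=4≥3); i<j, swap → 3 3 3 4 4 4 4 4 4 3 4 4
j→2, i→3; i≥j, return j=2. a = 3 3 3 4 4 4 4 4 4 3 4 4

3 3 3 4 4 4 4 4 4 3 4 4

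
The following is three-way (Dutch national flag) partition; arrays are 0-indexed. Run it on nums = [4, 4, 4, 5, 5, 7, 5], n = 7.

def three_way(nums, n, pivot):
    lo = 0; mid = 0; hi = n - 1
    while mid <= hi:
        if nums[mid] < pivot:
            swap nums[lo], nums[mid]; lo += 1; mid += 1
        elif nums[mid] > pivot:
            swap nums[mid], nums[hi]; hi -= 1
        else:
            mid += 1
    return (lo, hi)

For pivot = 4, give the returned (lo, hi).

lo=0 mid=0 hi=6
4=4: mid=1
4=4: mid=2
4=4: mid=3
5>4: swap(3,6), hi=5 ⇒ [4, 4, 4, 5, 5, 7, 5]
5>4: swap(3,5), hi=4 ⇒ [4, 4, 4, 7, 5, 5, 5]
7>4: swap(3,4), hi=3 ⇒ [4, 4, 4, 5, 7, 5, 5]
5>4: swap(3,3), hi=2 ⇒ [4, 4, 4, 5, 7, 5, 5]
done. lo=0 hi=2; nums=[4, 4, 4, 5, 7, 5, 5]

(0, 2)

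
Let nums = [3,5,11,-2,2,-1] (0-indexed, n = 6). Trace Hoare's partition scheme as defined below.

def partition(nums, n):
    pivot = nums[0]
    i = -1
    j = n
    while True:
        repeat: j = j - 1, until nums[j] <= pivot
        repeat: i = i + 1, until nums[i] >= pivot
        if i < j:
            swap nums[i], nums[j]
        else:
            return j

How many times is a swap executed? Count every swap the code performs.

3

pivot = nums[0] = 3; i = -1, j = 6
j→5 (nums[5]=-1≤3), i→0 (nums[0]=3≥3); i<j, swap → [-1,5,11,-2,2,3]
j→4 (nums[4]=2≤3), i→1 (nums[1]=5≥3); i<j, swap → [-1,2,11,-2,5,3]
j→3 (nums[3]=-2≤3), i→2 (nums[2]=11≥3); i<j, swap → [-1,2,-2,11,5,3]
j→2, i→3; i≥j, return j=2. nums = [-1,2,-2,11,5,3]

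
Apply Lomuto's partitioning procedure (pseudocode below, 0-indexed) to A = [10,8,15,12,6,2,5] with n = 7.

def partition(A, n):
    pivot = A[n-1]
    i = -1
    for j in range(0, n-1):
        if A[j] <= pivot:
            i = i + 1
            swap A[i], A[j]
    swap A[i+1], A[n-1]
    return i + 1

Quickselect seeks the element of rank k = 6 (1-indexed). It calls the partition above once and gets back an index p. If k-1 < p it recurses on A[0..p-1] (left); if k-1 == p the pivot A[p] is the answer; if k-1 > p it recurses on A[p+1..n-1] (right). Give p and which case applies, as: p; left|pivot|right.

1; right

pivot = A[6] = 5; i = -1
j=0: A[0]=10 > 5 → no swap
j=1: A[1]=8 > 5 → no swap
j=2: A[2]=15 > 5 → no swap
j=3: A[3]=12 > 5 → no swap
j=4: A[4]=6 > 5 → no swap
j=5: A[5]=2 ≤ 5 → i=0, swap A[0],A[5] → [2,8,15,12,6,10,5]
final swap A[1],A[6] → [2,5,15,12,6,10,8]; return 1
p = 1; k-1 = 5 > 1 ⇒ right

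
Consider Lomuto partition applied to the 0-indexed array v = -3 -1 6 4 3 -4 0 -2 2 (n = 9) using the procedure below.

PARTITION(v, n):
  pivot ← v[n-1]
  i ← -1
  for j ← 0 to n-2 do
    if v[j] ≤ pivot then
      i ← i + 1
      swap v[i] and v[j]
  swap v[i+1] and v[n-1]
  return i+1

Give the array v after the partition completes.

-3 -1 -4 0 -2 2 4 3 6

pivot = v[8] = 2; i = -1
j=0: v[0]=-3 ≤ 2 → i=0, swap v[0],v[0] (no change) → -3 -1 6 4 3 -4 0 -2 2
j=1: v[1]=-1 ≤ 2 → i=1, swap v[1],v[1] (no change) → -3 -1 6 4 3 -4 0 -2 2
j=2: v[2]=6 > 2 → no swap
j=3: v[3]=4 > 2 → no swap
j=4: v[4]=3 > 2 → no swap
j=5: v[5]=-4 ≤ 2 → i=2, swap v[2],v[5] → -3 -1 -4 4 3 6 0 -2 2
j=6: v[6]=0 ≤ 2 → i=3, swap v[3],v[6] → -3 -1 -4 0 3 6 4 -2 2
j=7: v[7]=-2 ≤ 2 → i=4, swap v[4],v[7] → -3 -1 -4 0 -2 6 4 3 2
final swap v[5],v[8] → -3 -1 -4 0 -2 2 4 3 6; return 5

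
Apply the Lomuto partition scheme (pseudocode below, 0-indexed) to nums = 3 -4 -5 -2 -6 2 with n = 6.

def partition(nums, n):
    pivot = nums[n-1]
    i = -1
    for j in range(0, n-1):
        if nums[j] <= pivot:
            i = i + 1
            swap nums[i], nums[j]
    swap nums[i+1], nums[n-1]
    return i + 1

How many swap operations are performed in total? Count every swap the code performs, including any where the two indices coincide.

5

pivot = nums[5] = 2; i = -1
j=0: nums[0]=3 > 2 → no swap
j=1: nums[1]=-4 ≤ 2 → i=0, swap nums[0],nums[1] → -4 3 -5 -2 -6 2
j=2: nums[2]=-5 ≤ 2 → i=1, swap nums[1],nums[2] → -4 -5 3 -2 -6 2
j=3: nums[3]=-2 ≤ 2 → i=2, swap nums[2],nums[3] → -4 -5 -2 3 -6 2
j=4: nums[4]=-6 ≤ 2 → i=3, swap nums[3],nums[4] → -4 -5 -2 -6 3 2
final swap nums[4],nums[5] → -4 -5 -2 -6 2 3; return 4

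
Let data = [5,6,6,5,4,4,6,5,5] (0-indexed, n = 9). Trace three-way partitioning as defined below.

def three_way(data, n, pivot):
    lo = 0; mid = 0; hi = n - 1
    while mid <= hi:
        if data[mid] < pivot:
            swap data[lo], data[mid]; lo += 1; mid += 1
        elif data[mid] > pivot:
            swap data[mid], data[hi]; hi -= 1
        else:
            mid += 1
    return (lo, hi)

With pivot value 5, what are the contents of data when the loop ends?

lo=0 mid=0 hi=8
5=5: mid=1
6>5: swap(1,8), hi=7 ⇒ [5,5,6,5,4,4,6,5,6]
5=5: mid=2
6>5: swap(2,7), hi=6 ⇒ [5,5,5,5,4,4,6,6,6]
5=5: mid=3
5=5: mid=4
4<5: swap(0,4), lo=1 mid=5 ⇒ [4,5,5,5,5,4,6,6,6]
4<5: swap(1,5), lo=2 mid=6 ⇒ [4,4,5,5,5,5,6,6,6]
6>5: swap(6,6), hi=5 ⇒ [4,4,5,5,5,5,6,6,6]
done. lo=2 hi=5; data=[4,4,5,5,5,5,6,6,6]

[4,4,5,5,5,5,6,6,6]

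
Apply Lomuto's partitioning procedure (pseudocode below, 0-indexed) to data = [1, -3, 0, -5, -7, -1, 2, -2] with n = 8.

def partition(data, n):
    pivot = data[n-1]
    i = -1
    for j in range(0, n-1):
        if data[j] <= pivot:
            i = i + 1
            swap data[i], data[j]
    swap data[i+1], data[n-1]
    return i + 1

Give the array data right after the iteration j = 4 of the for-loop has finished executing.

pivot=-2, i=-1
j=0: 1>-2, skip
j=1: -3≤-2, i=0, swap(0,1) ⇒ [-3, 1, 0, -5, -7, -1, 2, -2]
j=2: 0>-2, skip
j=3: -5≤-2, i=1, swap(1,3) ⇒ [-3, -5, 0, 1, -7, -1, 2, -2]
j=4: -7≤-2, i=2, swap(2,4) ⇒ [-3, -5, -7, 1, 0, -1, 2, -2]
(after j=4) data = [-3, -5, -7, 1, 0, -1, 2, -2]

[-3, -5, -7, 1, 0, -1, 2, -2]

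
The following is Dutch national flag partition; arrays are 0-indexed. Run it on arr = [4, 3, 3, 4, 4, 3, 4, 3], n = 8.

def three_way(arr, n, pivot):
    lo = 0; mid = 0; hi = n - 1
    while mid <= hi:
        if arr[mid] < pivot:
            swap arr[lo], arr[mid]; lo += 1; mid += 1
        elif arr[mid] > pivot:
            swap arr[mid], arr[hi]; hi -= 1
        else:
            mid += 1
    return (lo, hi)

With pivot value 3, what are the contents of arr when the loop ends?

lo=0 mid=0 hi=7
4>3: swap(0,7), hi=6 ⇒ [3, 3, 3, 4, 4, 3, 4, 4]
3=3: mid=1
3=3: mid=2
3=3: mid=3
4>3: swap(3,6), hi=5 ⇒ [3, 3, 3, 4, 4, 3, 4, 4]
4>3: swap(3,5), hi=4 ⇒ [3, 3, 3, 3, 4, 4, 4, 4]
3=3: mid=4
4>3: swap(4,4), hi=3 ⇒ [3, 3, 3, 3, 4, 4, 4, 4]
done. lo=0 hi=3; arr=[3, 3, 3, 3, 4, 4, 4, 4]

[3, 3, 3, 3, 4, 4, 4, 4]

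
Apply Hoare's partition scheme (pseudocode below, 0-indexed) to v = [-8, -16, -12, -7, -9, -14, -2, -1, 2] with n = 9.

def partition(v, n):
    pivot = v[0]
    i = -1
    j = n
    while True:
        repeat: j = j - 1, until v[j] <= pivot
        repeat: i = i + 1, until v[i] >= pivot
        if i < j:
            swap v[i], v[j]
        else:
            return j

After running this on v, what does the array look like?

[-14, -16, -12, -9, -7, -8, -2, -1, 2]

pivot = v[0] = -8; i = -1, j = 9
j→5 (v[5]=-14≤-8), i→0 (v[0]=-8≥-8); i<j, swap → [-14, -16, -12, -7, -9, -8, -2, -1, 2]
j→4 (v[4]=-9≤-8), i→3 (v[3]=-7≥-8); i<j, swap → [-14, -16, -12, -9, -7, -8, -2, -1, 2]
j→3, i→4; i≥j, return j=3. v = [-14, -16, -12, -9, -7, -8, -2, -1, 2]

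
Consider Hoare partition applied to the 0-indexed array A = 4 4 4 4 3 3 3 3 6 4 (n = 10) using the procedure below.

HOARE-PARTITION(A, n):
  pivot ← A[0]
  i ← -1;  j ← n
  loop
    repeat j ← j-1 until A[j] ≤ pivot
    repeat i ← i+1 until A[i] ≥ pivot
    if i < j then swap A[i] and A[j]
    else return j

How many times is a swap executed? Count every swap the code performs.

pivot = A[0] = 4; i = -1, j = 10
j→9 (A[9]=4≤4), i→0 (A[0]=4≥4); i<j, swap → 4 4 4 4 3 3 3 3 6 4
j→7 (A[7]=3≤4), i→1 (A[1]=4≥4); i<j, swap → 4 3 4 4 3 3 3 4 6 4
j→6 (A[6]=3≤4), i→2 (A[2]=4≥4); i<j, swap → 4 3 3 4 3 3 4 4 6 4
j→5 (A[5]=3≤4), i→3 (A[3]=4≥4); i<j, swap → 4 3 3 3 3 4 4 4 6 4
j→4, i→5; i≥j, return j=4. A = 4 3 3 3 3 4 4 4 6 4

4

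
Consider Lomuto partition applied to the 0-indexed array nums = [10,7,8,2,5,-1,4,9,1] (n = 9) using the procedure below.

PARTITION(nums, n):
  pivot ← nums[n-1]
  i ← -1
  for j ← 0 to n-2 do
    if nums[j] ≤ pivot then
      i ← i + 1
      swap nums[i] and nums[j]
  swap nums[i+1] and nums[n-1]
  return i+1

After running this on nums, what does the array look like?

pivot=1, i=-1
j=0: 10>1, skip
j=1: 7>1, skip
j=2: 8>1, skip
j=3: 2>1, skip
j=4: 5>1, skip
j=5: -1≤1, i=0, swap(0,5) ⇒ [-1,7,8,2,5,10,4,9,1]
j=6: 4>1, skip
j=7: 9>1, skip
swap(1,8) ⇒ [-1,1,8,2,5,10,4,9,7]; return 1

[-1,1,8,2,5,10,4,9,7]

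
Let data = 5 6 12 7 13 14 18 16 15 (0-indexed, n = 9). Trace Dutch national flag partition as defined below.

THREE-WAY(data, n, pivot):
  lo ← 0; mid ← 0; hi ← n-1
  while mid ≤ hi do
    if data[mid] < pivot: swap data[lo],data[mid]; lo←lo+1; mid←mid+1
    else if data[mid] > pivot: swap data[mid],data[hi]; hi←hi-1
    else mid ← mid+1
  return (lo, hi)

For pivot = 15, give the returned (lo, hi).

lo=0 mid=0 hi=8
5<15: swap(0,0), lo=1 mid=1 ⇒ 5 6 12 7 13 14 18 16 15
6<15: swap(1,1), lo=2 mid=2 ⇒ 5 6 12 7 13 14 18 16 15
12<15: swap(2,2), lo=3 mid=3 ⇒ 5 6 12 7 13 14 18 16 15
7<15: swap(3,3), lo=4 mid=4 ⇒ 5 6 12 7 13 14 18 16 15
13<15: swap(4,4), lo=5 mid=5 ⇒ 5 6 12 7 13 14 18 16 15
14<15: swap(5,5), lo=6 mid=6 ⇒ 5 6 12 7 13 14 18 16 15
18>15: swap(6,8), hi=7 ⇒ 5 6 12 7 13 14 15 16 18
15=15: mid=7
16>15: swap(7,7), hi=6 ⇒ 5 6 12 7 13 14 15 16 18
done. lo=6 hi=6; data=5 6 12 7 13 14 15 16 18

(6, 6)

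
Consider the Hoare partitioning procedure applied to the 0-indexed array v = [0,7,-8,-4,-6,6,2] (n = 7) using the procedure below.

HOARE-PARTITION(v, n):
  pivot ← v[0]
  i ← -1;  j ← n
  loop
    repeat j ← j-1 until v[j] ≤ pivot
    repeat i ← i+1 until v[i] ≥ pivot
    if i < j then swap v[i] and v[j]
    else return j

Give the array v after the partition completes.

[-6,-4,-8,7,0,6,2]

pivot = v[0] = 0; i = -1, j = 7
j→4 (v[4]=-6≤0), i→0 (v[0]=0≥0); i<j, swap → [-6,7,-8,-4,0,6,2]
j→3 (v[3]=-4≤0), i→1 (v[1]=7≥0); i<j, swap → [-6,-4,-8,7,0,6,2]
j→2, i→3; i≥j, return j=2. v = [-6,-4,-8,7,0,6,2]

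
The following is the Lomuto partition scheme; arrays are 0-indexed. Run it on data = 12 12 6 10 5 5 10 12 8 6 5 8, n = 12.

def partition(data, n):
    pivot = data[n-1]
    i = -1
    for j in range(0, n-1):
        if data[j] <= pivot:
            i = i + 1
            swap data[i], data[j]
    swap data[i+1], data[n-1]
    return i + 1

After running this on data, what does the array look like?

6 5 5 8 6 5 8 12 10 12 12 10

pivot = data[11] = 8; i = -1
j=0: data[0]=12 > 8 → no swap
j=1: data[1]=12 > 8 → no swap
j=2: data[2]=6 ≤ 8 → i=0, swap data[0],data[2] → 6 12 12 10 5 5 10 12 8 6 5 8
j=3: data[3]=10 > 8 → no swap
j=4: data[4]=5 ≤ 8 → i=1, swap data[1],data[4] → 6 5 12 10 12 5 10 12 8 6 5 8
j=5: data[5]=5 ≤ 8 → i=2, swap data[2],data[5] → 6 5 5 10 12 12 10 12 8 6 5 8
j=6: data[6]=10 > 8 → no swap
j=7: data[7]=12 > 8 → no swap
j=8: data[8]=8 ≤ 8 → i=3, swap data[3],data[8] → 6 5 5 8 12 12 10 12 10 6 5 8
j=9: data[9]=6 ≤ 8 → i=4, swap data[4],data[9] → 6 5 5 8 6 12 10 12 10 12 5 8
j=10: data[10]=5 ≤ 8 → i=5, swap data[5],data[10] → 6 5 5 8 6 5 10 12 10 12 12 8
final swap data[6],data[11] → 6 5 5 8 6 5 8 12 10 12 12 10; return 6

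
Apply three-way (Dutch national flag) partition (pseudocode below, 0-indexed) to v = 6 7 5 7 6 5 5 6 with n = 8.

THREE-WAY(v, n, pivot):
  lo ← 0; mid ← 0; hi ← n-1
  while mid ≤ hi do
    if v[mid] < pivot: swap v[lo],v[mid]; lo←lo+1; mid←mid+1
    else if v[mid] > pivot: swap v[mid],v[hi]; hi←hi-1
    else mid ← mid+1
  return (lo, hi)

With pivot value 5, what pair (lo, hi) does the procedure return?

pivot = 5; lo=0, mid=0, hi=7
v[mid]=6>5: swap v[0],v[7]; hi=6 → 6 7 5 7 6 5 5 6
v[mid]=6>5: swap v[0],v[6]; hi=5 → 5 7 5 7 6 5 6 6
v[mid]=5=5: mid=1
v[mid]=7>5: swap v[1],v[5]; hi=4 → 5 5 5 7 6 7 6 6
v[mid]=5=5: mid=2
v[mid]=5=5: mid=3
v[mid]=7>5: swap v[3],v[4]; hi=3 → 5 5 5 6 7 7 6 6
v[mid]=6>5: swap v[3],v[3]; hi=2 → 5 5 5 6 7 7 6 6
end: lo=0, hi=2; v = 5 5 5 6 7 7 6 6

(0, 2)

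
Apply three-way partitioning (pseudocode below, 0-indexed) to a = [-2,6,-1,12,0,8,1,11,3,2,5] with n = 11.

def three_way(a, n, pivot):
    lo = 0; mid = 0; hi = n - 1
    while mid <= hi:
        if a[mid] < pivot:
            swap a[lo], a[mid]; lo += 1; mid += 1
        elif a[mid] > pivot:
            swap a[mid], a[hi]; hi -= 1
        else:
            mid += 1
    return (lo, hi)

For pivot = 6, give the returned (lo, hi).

(7, 7)

pivot = 6; lo=0, mid=0, hi=10
a[mid]=-2<6: swap a[0],a[0]; lo=1,mid=1 → [-2,6,-1,12,0,8,1,11,3,2,5]
a[mid]=6=6: mid=2
a[mid]=-1<6: swap a[1],a[2]; lo=2,mid=3 → [-2,-1,6,12,0,8,1,11,3,2,5]
a[mid]=12>6: swap a[3],a[10]; hi=9 → [-2,-1,6,5,0,8,1,11,3,2,12]
a[mid]=5<6: swap a[2],a[3]; lo=3,mid=4 → [-2,-1,5,6,0,8,1,11,3,2,12]
a[mid]=0<6: swap a[3],a[4]; lo=4,mid=5 → [-2,-1,5,0,6,8,1,11,3,2,12]
a[mid]=8>6: swap a[5],a[9]; hi=8 → [-2,-1,5,0,6,2,1,11,3,8,12]
a[mid]=2<6: swap a[4],a[5]; lo=5,mid=6 → [-2,-1,5,0,2,6,1,11,3,8,12]
a[mid]=1<6: swap a[5],a[6]; lo=6,mid=7 → [-2,-1,5,0,2,1,6,11,3,8,12]
a[mid]=11>6: swap a[7],a[8]; hi=7 → [-2,-1,5,0,2,1,6,3,11,8,12]
a[mid]=3<6: swap a[6],a[7]; lo=7,mid=8 → [-2,-1,5,0,2,1,3,6,11,8,12]
end: lo=7, hi=7; a = [-2,-1,5,0,2,1,3,6,11,8,12]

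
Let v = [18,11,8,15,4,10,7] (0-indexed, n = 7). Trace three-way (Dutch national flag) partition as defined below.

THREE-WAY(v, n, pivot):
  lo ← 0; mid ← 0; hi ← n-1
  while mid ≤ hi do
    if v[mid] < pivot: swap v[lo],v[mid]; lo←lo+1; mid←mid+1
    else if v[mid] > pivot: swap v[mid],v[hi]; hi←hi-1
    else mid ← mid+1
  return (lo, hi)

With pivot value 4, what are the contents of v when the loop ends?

[4,8,15,11,10,7,18]

lo=0 mid=0 hi=6
18>4: swap(0,6), hi=5 ⇒ [7,11,8,15,4,10,18]
7>4: swap(0,5), hi=4 ⇒ [10,11,8,15,4,7,18]
10>4: swap(0,4), hi=3 ⇒ [4,11,8,15,10,7,18]
4=4: mid=1
11>4: swap(1,3), hi=2 ⇒ [4,15,8,11,10,7,18]
15>4: swap(1,2), hi=1 ⇒ [4,8,15,11,10,7,18]
8>4: swap(1,1), hi=0 ⇒ [4,8,15,11,10,7,18]
done. lo=0 hi=0; v=[4,8,15,11,10,7,18]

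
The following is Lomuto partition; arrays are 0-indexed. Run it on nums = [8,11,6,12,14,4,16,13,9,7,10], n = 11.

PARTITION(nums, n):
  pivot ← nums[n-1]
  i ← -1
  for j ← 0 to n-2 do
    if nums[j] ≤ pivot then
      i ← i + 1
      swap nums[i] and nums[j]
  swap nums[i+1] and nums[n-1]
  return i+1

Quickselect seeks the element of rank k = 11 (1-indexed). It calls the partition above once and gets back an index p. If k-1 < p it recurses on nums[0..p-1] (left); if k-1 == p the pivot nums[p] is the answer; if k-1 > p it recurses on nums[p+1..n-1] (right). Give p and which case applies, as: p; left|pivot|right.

pivot = nums[10] = 10; i = -1
j=0: nums[0]=8 ≤ 10 → i=0, swap nums[0],nums[0] (no change) → [8,11,6,12,14,4,16,13,9,7,10]
j=1: nums[1]=11 > 10 → no swap
j=2: nums[2]=6 ≤ 10 → i=1, swap nums[1],nums[2] → [8,6,11,12,14,4,16,13,9,7,10]
j=3: nums[3]=12 > 10 → no swap
j=4: nums[4]=14 > 10 → no swap
j=5: nums[5]=4 ≤ 10 → i=2, swap nums[2],nums[5] → [8,6,4,12,14,11,16,13,9,7,10]
j=6: nums[6]=16 > 10 → no swap
j=7: nums[7]=13 > 10 → no swap
j=8: nums[8]=9 ≤ 10 → i=3, swap nums[3],nums[8] → [8,6,4,9,14,11,16,13,12,7,10]
j=9: nums[9]=7 ≤ 10 → i=4, swap nums[4],nums[9] → [8,6,4,9,7,11,16,13,12,14,10]
final swap nums[5],nums[10] → [8,6,4,9,7,10,16,13,12,14,11]; return 5
p = 5; k-1 = 10 > 5 ⇒ right

5; right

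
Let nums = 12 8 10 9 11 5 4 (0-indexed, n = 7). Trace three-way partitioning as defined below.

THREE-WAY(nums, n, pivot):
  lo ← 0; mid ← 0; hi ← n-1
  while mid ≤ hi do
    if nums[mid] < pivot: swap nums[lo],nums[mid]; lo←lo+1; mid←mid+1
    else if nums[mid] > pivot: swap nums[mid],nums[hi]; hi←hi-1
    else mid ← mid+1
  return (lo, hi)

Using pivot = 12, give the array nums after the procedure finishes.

8 10 9 11 5 4 12

lo=0 mid=0 hi=6
12=12: mid=1
8<12: swap(0,1), lo=1 mid=2 ⇒ 8 12 10 9 11 5 4
10<12: swap(1,2), lo=2 mid=3 ⇒ 8 10 12 9 11 5 4
9<12: swap(2,3), lo=3 mid=4 ⇒ 8 10 9 12 11 5 4
11<12: swap(3,4), lo=4 mid=5 ⇒ 8 10 9 11 12 5 4
5<12: swap(4,5), lo=5 mid=6 ⇒ 8 10 9 11 5 12 4
4<12: swap(5,6), lo=6 mid=7 ⇒ 8 10 9 11 5 4 12
done. lo=6 hi=6; nums=8 10 9 11 5 4 12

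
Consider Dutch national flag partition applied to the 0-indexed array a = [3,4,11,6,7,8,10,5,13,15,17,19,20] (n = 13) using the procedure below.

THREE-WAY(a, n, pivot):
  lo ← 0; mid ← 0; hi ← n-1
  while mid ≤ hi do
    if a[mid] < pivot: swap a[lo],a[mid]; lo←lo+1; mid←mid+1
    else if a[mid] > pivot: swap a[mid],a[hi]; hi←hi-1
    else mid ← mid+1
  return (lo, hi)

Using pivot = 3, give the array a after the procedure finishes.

[3,11,6,7,8,10,5,13,15,17,19,20,4]

pivot = 3; lo=0, mid=0, hi=12
a[mid]=3=3: mid=1
a[mid]=4>3: swap a[1],a[12]; hi=11 → [3,20,11,6,7,8,10,5,13,15,17,19,4]
a[mid]=20>3: swap a[1],a[11]; hi=10 → [3,19,11,6,7,8,10,5,13,15,17,20,4]
a[mid]=19>3: swap a[1],a[10]; hi=9 → [3,17,11,6,7,8,10,5,13,15,19,20,4]
a[mid]=17>3: swap a[1],a[9]; hi=8 → [3,15,11,6,7,8,10,5,13,17,19,20,4]
a[mid]=15>3: swap a[1],a[8]; hi=7 → [3,13,11,6,7,8,10,5,15,17,19,20,4]
a[mid]=13>3: swap a[1],a[7]; hi=6 → [3,5,11,6,7,8,10,13,15,17,19,20,4]
a[mid]=5>3: swap a[1],a[6]; hi=5 → [3,10,11,6,7,8,5,13,15,17,19,20,4]
a[mid]=10>3: swap a[1],a[5]; hi=4 → [3,8,11,6,7,10,5,13,15,17,19,20,4]
a[mid]=8>3: swap a[1],a[4]; hi=3 → [3,7,11,6,8,10,5,13,15,17,19,20,4]
a[mid]=7>3: swap a[1],a[3]; hi=2 → [3,6,11,7,8,10,5,13,15,17,19,20,4]
a[mid]=6>3: swap a[1],a[2]; hi=1 → [3,11,6,7,8,10,5,13,15,17,19,20,4]
a[mid]=11>3: swap a[1],a[1]; hi=0 → [3,11,6,7,8,10,5,13,15,17,19,20,4]
end: lo=0, hi=0; a = [3,11,6,7,8,10,5,13,15,17,19,20,4]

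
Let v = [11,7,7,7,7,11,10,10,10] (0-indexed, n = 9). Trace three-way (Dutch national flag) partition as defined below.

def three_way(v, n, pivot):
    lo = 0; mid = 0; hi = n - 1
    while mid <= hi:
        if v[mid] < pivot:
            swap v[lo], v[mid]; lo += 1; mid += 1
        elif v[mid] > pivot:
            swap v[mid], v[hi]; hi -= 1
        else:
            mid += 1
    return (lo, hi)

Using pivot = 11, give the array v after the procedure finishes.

[7,7,7,7,10,10,10,11,11]

pivot = 11; lo=0, mid=0, hi=8
v[mid]=11=11: mid=1
v[mid]=7<11: swap v[0],v[1]; lo=1,mid=2 → [7,11,7,7,7,11,10,10,10]
v[mid]=7<11: swap v[1],v[2]; lo=2,mid=3 → [7,7,11,7,7,11,10,10,10]
v[mid]=7<11: swap v[2],v[3]; lo=3,mid=4 → [7,7,7,11,7,11,10,10,10]
v[mid]=7<11: swap v[3],v[4]; lo=4,mid=5 → [7,7,7,7,11,11,10,10,10]
v[mid]=11=11: mid=6
v[mid]=10<11: swap v[4],v[6]; lo=5,mid=7 → [7,7,7,7,10,11,11,10,10]
v[mid]=10<11: swap v[5],v[7]; lo=6,mid=8 → [7,7,7,7,10,10,11,11,10]
v[mid]=10<11: swap v[6],v[8]; lo=7,mid=9 → [7,7,7,7,10,10,10,11,11]
end: lo=7, hi=8; v = [7,7,7,7,10,10,10,11,11]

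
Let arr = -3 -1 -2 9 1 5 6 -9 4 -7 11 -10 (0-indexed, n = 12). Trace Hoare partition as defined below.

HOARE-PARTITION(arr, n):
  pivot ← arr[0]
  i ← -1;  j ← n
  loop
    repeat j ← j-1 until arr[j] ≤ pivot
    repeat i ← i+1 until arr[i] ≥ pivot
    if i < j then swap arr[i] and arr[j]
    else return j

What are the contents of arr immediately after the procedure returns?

-10 -7 -9 9 1 5 6 -2 4 -1 11 -3

pivot=-3
j stops at 11 (-10), i stops at 0 (-3); swap ⇒ -10 -1 -2 9 1 5 6 -9 4 -7 11 -3
j stops at 9 (-7), i stops at 1 (-1); swap ⇒ -10 -7 -2 9 1 5 6 -9 4 -1 11 -3
j stops at 7 (-9), i stops at 2 (-2); swap ⇒ -10 -7 -9 9 1 5 6 -2 4 -1 11 -3
j stops at 2, i stops at 3; i≥j ⇒ return 2. arr=-10 -7 -9 9 1 5 6 -2 4 -1 11 -3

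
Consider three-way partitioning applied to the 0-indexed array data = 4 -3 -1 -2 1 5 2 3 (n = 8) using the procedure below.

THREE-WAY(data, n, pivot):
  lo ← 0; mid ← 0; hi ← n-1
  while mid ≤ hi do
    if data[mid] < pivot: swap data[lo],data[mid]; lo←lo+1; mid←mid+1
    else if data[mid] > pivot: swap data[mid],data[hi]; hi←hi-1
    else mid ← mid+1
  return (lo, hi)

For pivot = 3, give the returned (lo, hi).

lo=0 mid=0 hi=7
4>3: swap(0,7), hi=6 ⇒ 3 -3 -1 -2 1 5 2 4
3=3: mid=1
-3<3: swap(0,1), lo=1 mid=2 ⇒ -3 3 -1 -2 1 5 2 4
-1<3: swap(1,2), lo=2 mid=3 ⇒ -3 -1 3 -2 1 5 2 4
-2<3: swap(2,3), lo=3 mid=4 ⇒ -3 -1 -2 3 1 5 2 4
1<3: swap(3,4), lo=4 mid=5 ⇒ -3 -1 -2 1 3 5 2 4
5>3: swap(5,6), hi=5 ⇒ -3 -1 -2 1 3 2 5 4
2<3: swap(4,5), lo=5 mid=6 ⇒ -3 -1 -2 1 2 3 5 4
done. lo=5 hi=5; data=-3 -1 -2 1 2 3 5 4

(5, 5)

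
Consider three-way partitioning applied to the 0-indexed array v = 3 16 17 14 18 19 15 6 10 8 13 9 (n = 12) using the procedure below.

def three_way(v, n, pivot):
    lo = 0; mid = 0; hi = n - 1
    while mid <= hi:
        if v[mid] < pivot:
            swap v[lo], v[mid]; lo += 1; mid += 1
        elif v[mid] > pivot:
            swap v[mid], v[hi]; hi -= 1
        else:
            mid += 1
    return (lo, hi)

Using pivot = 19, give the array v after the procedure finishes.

3 16 17 14 18 15 6 10 8 13 9 19

pivot = 19; lo=0, mid=0, hi=11
v[mid]=3<19: swap v[0],v[0]; lo=1,mid=1 → 3 16 17 14 18 19 15 6 10 8 13 9
v[mid]=16<19: swap v[1],v[1]; lo=2,mid=2 → 3 16 17 14 18 19 15 6 10 8 13 9
v[mid]=17<19: swap v[2],v[2]; lo=3,mid=3 → 3 16 17 14 18 19 15 6 10 8 13 9
v[mid]=14<19: swap v[3],v[3]; lo=4,mid=4 → 3 16 17 14 18 19 15 6 10 8 13 9
v[mid]=18<19: swap v[4],v[4]; lo=5,mid=5 → 3 16 17 14 18 19 15 6 10 8 13 9
v[mid]=19=19: mid=6
v[mid]=15<19: swap v[5],v[6]; lo=6,mid=7 → 3 16 17 14 18 15 19 6 10 8 13 9
v[mid]=6<19: swap v[6],v[7]; lo=7,mid=8 → 3 16 17 14 18 15 6 19 10 8 13 9
v[mid]=10<19: swap v[7],v[8]; lo=8,mid=9 → 3 16 17 14 18 15 6 10 19 8 13 9
v[mid]=8<19: swap v[8],v[9]; lo=9,mid=10 → 3 16 17 14 18 15 6 10 8 19 13 9
v[mid]=13<19: swap v[9],v[10]; lo=10,mid=11 → 3 16 17 14 18 15 6 10 8 13 19 9
v[mid]=9<19: swap v[10],v[11]; lo=11,mid=12 → 3 16 17 14 18 15 6 10 8 13 9 19
end: lo=11, hi=11; v = 3 16 17 14 18 15 6 10 8 13 9 19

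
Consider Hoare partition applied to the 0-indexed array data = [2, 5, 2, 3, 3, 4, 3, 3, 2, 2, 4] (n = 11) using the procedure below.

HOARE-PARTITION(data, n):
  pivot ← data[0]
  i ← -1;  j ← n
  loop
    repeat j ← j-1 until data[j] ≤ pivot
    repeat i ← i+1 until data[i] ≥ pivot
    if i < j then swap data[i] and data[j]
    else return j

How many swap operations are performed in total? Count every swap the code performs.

pivot = data[0] = 2; i = -1, j = 11
j→9 (data[9]=2≤2), i→0 (data[0]=2≥2); i<j, swap → [2, 5, 2, 3, 3, 4, 3, 3, 2, 2, 4]
j→8 (data[8]=2≤2), i→1 (data[1]=5≥2); i<j, swap → [2, 2, 2, 3, 3, 4, 3, 3, 5, 2, 4]
j→2, i→2; i≥j, return j=2. data = [2, 2, 2, 3, 3, 4, 3, 3, 5, 2, 4]

2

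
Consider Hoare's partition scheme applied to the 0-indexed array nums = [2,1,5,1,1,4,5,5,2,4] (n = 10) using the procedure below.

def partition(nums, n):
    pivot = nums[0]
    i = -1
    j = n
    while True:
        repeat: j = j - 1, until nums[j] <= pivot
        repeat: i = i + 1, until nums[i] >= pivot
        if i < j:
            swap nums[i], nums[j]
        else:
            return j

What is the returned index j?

pivot = nums[0] = 2; i = -1, j = 10
j→8 (nums[8]=2≤2), i→0 (nums[0]=2≥2); i<j, swap → [2,1,5,1,1,4,5,5,2,4]
j→4 (nums[4]=1≤2), i→2 (nums[2]=5≥2); i<j, swap → [2,1,1,1,5,4,5,5,2,4]
j→3, i→4; i≥j, return j=3. nums = [2,1,1,1,5,4,5,5,2,4]

3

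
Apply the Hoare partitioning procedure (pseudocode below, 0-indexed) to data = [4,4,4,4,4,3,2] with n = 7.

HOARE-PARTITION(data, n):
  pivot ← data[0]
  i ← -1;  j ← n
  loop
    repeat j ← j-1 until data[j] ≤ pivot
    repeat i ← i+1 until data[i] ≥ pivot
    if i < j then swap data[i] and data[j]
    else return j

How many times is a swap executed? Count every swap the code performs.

pivot = data[0] = 4; i = -1, j = 7
j→6 (data[6]=2≤4), i→0 (data[0]=4≥4); i<j, swap → [2,4,4,4,4,3,4]
j→5 (data[5]=3≤4), i→1 (data[1]=4≥4); i<j, swap → [2,3,4,4,4,4,4]
j→4 (data[4]=4≤4), i→2 (data[2]=4≥4); i<j, swap → [2,3,4,4,4,4,4]
j→3, i→3; i≥j, return j=3. data = [2,3,4,4,4,4,4]

3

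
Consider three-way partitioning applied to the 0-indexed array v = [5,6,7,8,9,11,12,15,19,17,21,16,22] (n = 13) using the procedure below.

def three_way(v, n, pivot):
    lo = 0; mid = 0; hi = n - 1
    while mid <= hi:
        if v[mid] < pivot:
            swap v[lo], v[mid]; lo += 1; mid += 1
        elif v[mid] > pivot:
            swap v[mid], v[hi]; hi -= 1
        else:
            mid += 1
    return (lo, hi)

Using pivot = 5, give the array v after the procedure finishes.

pivot = 5; lo=0, mid=0, hi=12
v[mid]=5=5: mid=1
v[mid]=6>5: swap v[1],v[12]; hi=11 → [5,22,7,8,9,11,12,15,19,17,21,16,6]
v[mid]=22>5: swap v[1],v[11]; hi=10 → [5,16,7,8,9,11,12,15,19,17,21,22,6]
v[mid]=16>5: swap v[1],v[10]; hi=9 → [5,21,7,8,9,11,12,15,19,17,16,22,6]
v[mid]=21>5: swap v[1],v[9]; hi=8 → [5,17,7,8,9,11,12,15,19,21,16,22,6]
v[mid]=17>5: swap v[1],v[8]; hi=7 → [5,19,7,8,9,11,12,15,17,21,16,22,6]
v[mid]=19>5: swap v[1],v[7]; hi=6 → [5,15,7,8,9,11,12,19,17,21,16,22,6]
v[mid]=15>5: swap v[1],v[6]; hi=5 → [5,12,7,8,9,11,15,19,17,21,16,22,6]
v[mid]=12>5: swap v[1],v[5]; hi=4 → [5,11,7,8,9,12,15,19,17,21,16,22,6]
v[mid]=11>5: swap v[1],v[4]; hi=3 → [5,9,7,8,11,12,15,19,17,21,16,22,6]
v[mid]=9>5: swap v[1],v[3]; hi=2 → [5,8,7,9,11,12,15,19,17,21,16,22,6]
v[mid]=8>5: swap v[1],v[2]; hi=1 → [5,7,8,9,11,12,15,19,17,21,16,22,6]
v[mid]=7>5: swap v[1],v[1]; hi=0 → [5,7,8,9,11,12,15,19,17,21,16,22,6]
end: lo=0, hi=0; v = [5,7,8,9,11,12,15,19,17,21,16,22,6]

[5,7,8,9,11,12,15,19,17,21,16,22,6]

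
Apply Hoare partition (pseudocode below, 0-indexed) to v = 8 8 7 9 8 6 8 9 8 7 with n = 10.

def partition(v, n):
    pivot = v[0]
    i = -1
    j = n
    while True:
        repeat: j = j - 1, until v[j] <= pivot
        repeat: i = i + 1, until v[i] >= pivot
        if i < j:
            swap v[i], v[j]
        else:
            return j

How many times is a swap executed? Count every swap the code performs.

pivot = v[0] = 8; i = -1, j = 10
j→9 (v[9]=7≤8), i→0 (v[0]=8≥8); i<j, swap → 7 8 7 9 8 6 8 9 8 8
j→8 (v[8]=8≤8), i→1 (v[1]=8≥8); i<j, swap → 7 8 7 9 8 6 8 9 8 8
j→6 (v[6]=8≤8), i→3 (v[3]=9≥8); i<j, swap → 7 8 7 8 8 6 9 9 8 8
j→5 (v[5]=6≤8), i→4 (v[4]=8≥8); i<j, swap → 7 8 7 8 6 8 9 9 8 8
j→4, i→5; i≥j, return j=4. v = 7 8 7 8 6 8 9 9 8 8

4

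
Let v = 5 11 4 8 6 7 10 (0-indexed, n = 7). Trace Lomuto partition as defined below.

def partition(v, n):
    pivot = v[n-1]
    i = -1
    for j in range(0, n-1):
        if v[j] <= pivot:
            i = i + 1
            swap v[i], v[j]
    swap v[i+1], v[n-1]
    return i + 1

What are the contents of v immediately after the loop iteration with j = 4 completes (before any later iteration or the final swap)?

5 4 8 6 11 7 10

pivot = v[6] = 10; i = -1
j=0: v[0]=5 ≤ 10 → i=0, swap v[0],v[0] (no change) → 5 11 4 8 6 7 10
j=1: v[1]=11 > 10 → no swap
j=2: v[2]=4 ≤ 10 → i=1, swap v[1],v[2] → 5 4 11 8 6 7 10
j=3: v[3]=8 ≤ 10 → i=2, swap v[2],v[3] → 5 4 8 11 6 7 10
j=4: v[4]=6 ≤ 10 → i=3, swap v[3],v[4] → 5 4 8 6 11 7 10
(after j=4) v = 5 4 8 6 11 7 10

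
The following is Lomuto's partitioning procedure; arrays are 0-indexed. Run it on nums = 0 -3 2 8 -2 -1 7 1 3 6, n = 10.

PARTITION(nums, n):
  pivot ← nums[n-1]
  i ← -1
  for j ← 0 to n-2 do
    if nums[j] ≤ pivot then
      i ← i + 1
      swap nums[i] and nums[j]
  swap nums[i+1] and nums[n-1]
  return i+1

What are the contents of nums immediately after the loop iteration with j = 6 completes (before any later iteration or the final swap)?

pivot = nums[9] = 6; i = -1
j=0: nums[0]=0 ≤ 6 → i=0, swap nums[0],nums[0] (no change) → 0 -3 2 8 -2 -1 7 1 3 6
j=1: nums[1]=-3 ≤ 6 → i=1, swap nums[1],nums[1] (no change) → 0 -3 2 8 -2 -1 7 1 3 6
j=2: nums[2]=2 ≤ 6 → i=2, swap nums[2],nums[2] (no change) → 0 -3 2 8 -2 -1 7 1 3 6
j=3: nums[3]=8 > 6 → no swap
j=4: nums[4]=-2 ≤ 6 → i=3, swap nums[3],nums[4] → 0 -3 2 -2 8 -1 7 1 3 6
j=5: nums[5]=-1 ≤ 6 → i=4, swap nums[4],nums[5] → 0 -3 2 -2 -1 8 7 1 3 6
j=6: nums[6]=7 > 6 → no swap
(after j=6) nums = 0 -3 2 -2 -1 8 7 1 3 6

0 -3 2 -2 -1 8 7 1 3 6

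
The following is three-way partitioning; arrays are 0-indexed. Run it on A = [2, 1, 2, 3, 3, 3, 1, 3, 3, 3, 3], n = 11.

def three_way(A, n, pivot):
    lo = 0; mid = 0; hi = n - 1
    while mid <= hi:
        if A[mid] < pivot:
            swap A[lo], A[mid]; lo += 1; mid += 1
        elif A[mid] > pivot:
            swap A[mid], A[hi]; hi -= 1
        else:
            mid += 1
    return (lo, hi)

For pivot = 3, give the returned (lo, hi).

(4, 10)

pivot = 3; lo=0, mid=0, hi=10
A[mid]=2<3: swap A[0],A[0]; lo=1,mid=1 → [2, 1, 2, 3, 3, 3, 1, 3, 3, 3, 3]
A[mid]=1<3: swap A[1],A[1]; lo=2,mid=2 → [2, 1, 2, 3, 3, 3, 1, 3, 3, 3, 3]
A[mid]=2<3: swap A[2],A[2]; lo=3,mid=3 → [2, 1, 2, 3, 3, 3, 1, 3, 3, 3, 3]
A[mid]=3=3: mid=4
A[mid]=3=3: mid=5
A[mid]=3=3: mid=6
A[mid]=1<3: swap A[3],A[6]; lo=4,mid=7 → [2, 1, 2, 1, 3, 3, 3, 3, 3, 3, 3]
A[mid]=3=3: mid=8
A[mid]=3=3: mid=9
A[mid]=3=3: mid=10
A[mid]=3=3: mid=11
end: lo=4, hi=10; A = [2, 1, 2, 1, 3, 3, 3, 3, 3, 3, 3]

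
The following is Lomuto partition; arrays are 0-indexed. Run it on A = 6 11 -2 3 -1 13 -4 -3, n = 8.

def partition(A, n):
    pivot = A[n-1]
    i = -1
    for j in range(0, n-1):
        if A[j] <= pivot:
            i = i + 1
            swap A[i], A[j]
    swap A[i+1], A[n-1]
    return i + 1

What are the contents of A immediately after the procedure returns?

pivot = A[7] = -3; i = -1
j=0: A[0]=6 > -3 → no swap
j=1: A[1]=11 > -3 → no swap
j=2: A[2]=-2 > -3 → no swap
j=3: A[3]=3 > -3 → no swap
j=4: A[4]=-1 > -3 → no swap
j=5: A[5]=13 > -3 → no swap
j=6: A[6]=-4 ≤ -3 → i=0, swap A[0],A[6] → -4 11 -2 3 -1 13 6 -3
final swap A[1],A[7] → -4 -3 -2 3 -1 13 6 11; return 1

-4 -3 -2 3 -1 13 6 11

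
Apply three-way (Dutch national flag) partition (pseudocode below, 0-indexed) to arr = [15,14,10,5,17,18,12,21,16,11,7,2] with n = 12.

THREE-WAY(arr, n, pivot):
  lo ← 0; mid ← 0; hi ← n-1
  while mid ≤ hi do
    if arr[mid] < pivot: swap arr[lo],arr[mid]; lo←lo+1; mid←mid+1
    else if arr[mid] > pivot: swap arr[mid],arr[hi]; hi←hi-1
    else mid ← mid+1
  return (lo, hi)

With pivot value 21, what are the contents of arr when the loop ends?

[15,14,10,5,17,18,12,16,11,7,2,21]

lo=0 mid=0 hi=11
15<21: swap(0,0), lo=1 mid=1 ⇒ [15,14,10,5,17,18,12,21,16,11,7,2]
14<21: swap(1,1), lo=2 mid=2 ⇒ [15,14,10,5,17,18,12,21,16,11,7,2]
10<21: swap(2,2), lo=3 mid=3 ⇒ [15,14,10,5,17,18,12,21,16,11,7,2]
5<21: swap(3,3), lo=4 mid=4 ⇒ [15,14,10,5,17,18,12,21,16,11,7,2]
17<21: swap(4,4), lo=5 mid=5 ⇒ [15,14,10,5,17,18,12,21,16,11,7,2]
18<21: swap(5,5), lo=6 mid=6 ⇒ [15,14,10,5,17,18,12,21,16,11,7,2]
12<21: swap(6,6), lo=7 mid=7 ⇒ [15,14,10,5,17,18,12,21,16,11,7,2]
21=21: mid=8
16<21: swap(7,8), lo=8 mid=9 ⇒ [15,14,10,5,17,18,12,16,21,11,7,2]
11<21: swap(8,9), lo=9 mid=10 ⇒ [15,14,10,5,17,18,12,16,11,21,7,2]
7<21: swap(9,10), lo=10 mid=11 ⇒ [15,14,10,5,17,18,12,16,11,7,21,2]
2<21: swap(10,11), lo=11 mid=12 ⇒ [15,14,10,5,17,18,12,16,11,7,2,21]
done. lo=11 hi=11; arr=[15,14,10,5,17,18,12,16,11,7,2,21]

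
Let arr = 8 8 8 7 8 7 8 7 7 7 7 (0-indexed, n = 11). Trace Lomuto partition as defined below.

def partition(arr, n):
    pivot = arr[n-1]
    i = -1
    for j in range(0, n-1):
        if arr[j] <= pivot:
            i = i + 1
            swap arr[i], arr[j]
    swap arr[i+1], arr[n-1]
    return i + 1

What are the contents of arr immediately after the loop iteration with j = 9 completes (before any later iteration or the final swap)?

7 7 7 7 7 8 8 8 8 8 7

pivot = arr[10] = 7; i = -1
j=0: arr[0]=8 > 7 → no swap
j=1: arr[1]=8 > 7 → no swap
j=2: arr[2]=8 > 7 → no swap
j=3: arr[3]=7 ≤ 7 → i=0, swap arr[0],arr[3] → 7 8 8 8 8 7 8 7 7 7 7
j=4: arr[4]=8 > 7 → no swap
j=5: arr[5]=7 ≤ 7 → i=1, swap arr[1],arr[5] → 7 7 8 8 8 8 8 7 7 7 7
j=6: arr[6]=8 > 7 → no swap
j=7: arr[7]=7 ≤ 7 → i=2, swap arr[2],arr[7] → 7 7 7 8 8 8 8 8 7 7 7
j=8: arr[8]=7 ≤ 7 → i=3, swap arr[3],arr[8] → 7 7 7 7 8 8 8 8 8 7 7
j=9: arr[9]=7 ≤ 7 → i=4, swap arr[4],arr[9] → 7 7 7 7 7 8 8 8 8 8 7
(after j=9) arr = 7 7 7 7 7 8 8 8 8 8 7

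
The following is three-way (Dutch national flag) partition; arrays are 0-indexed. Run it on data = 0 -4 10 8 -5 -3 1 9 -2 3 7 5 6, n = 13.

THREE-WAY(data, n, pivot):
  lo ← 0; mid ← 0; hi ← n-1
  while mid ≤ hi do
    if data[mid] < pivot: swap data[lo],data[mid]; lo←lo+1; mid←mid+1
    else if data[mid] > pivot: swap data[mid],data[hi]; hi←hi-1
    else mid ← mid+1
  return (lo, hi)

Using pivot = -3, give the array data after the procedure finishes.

lo=0 mid=0 hi=12
0>-3: swap(0,12), hi=11 ⇒ 6 -4 10 8 -5 -3 1 9 -2 3 7 5 0
6>-3: swap(0,11), hi=10 ⇒ 5 -4 10 8 -5 -3 1 9 -2 3 7 6 0
5>-3: swap(0,10), hi=9 ⇒ 7 -4 10 8 -5 -3 1 9 -2 3 5 6 0
7>-3: swap(0,9), hi=8 ⇒ 3 -4 10 8 -5 -3 1 9 -2 7 5 6 0
3>-3: swap(0,8), hi=7 ⇒ -2 -4 10 8 -5 -3 1 9 3 7 5 6 0
-2>-3: swap(0,7), hi=6 ⇒ 9 -4 10 8 -5 -3 1 -2 3 7 5 6 0
9>-3: swap(0,6), hi=5 ⇒ 1 -4 10 8 -5 -3 9 -2 3 7 5 6 0
1>-3: swap(0,5), hi=4 ⇒ -3 -4 10 8 -5 1 9 -2 3 7 5 6 0
-3=-3: mid=1
-4<-3: swap(0,1), lo=1 mid=2 ⇒ -4 -3 10 8 -5 1 9 -2 3 7 5 6 0
10>-3: swap(2,4), hi=3 ⇒ -4 -3 -5 8 10 1 9 -2 3 7 5 6 0
-5<-3: swap(1,2), lo=2 mid=3 ⇒ -4 -5 -3 8 10 1 9 -2 3 7 5 6 0
8>-3: swap(3,3), hi=2 ⇒ -4 -5 -3 8 10 1 9 -2 3 7 5 6 0
done. lo=2 hi=2; data=-4 -5 -3 8 10 1 9 -2 3 7 5 6 0

-4 -5 -3 8 10 1 9 -2 3 7 5 6 0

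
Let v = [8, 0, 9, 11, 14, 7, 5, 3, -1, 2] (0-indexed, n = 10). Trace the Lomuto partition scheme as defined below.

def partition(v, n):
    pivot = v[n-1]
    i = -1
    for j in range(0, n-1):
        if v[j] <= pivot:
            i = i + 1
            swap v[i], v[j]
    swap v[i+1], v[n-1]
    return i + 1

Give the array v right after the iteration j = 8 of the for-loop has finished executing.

[0, -1, 9, 11, 14, 7, 5, 3, 8, 2]

pivot = v[9] = 2; i = -1
j=0: v[0]=8 > 2 → no swap
j=1: v[1]=0 ≤ 2 → i=0, swap v[0],v[1] → [0, 8, 9, 11, 14, 7, 5, 3, -1, 2]
j=2: v[2]=9 > 2 → no swap
j=3: v[3]=11 > 2 → no swap
j=4: v[4]=14 > 2 → no swap
j=5: v[5]=7 > 2 → no swap
j=6: v[6]=5 > 2 → no swap
j=7: v[7]=3 > 2 → no swap
j=8: v[8]=-1 ≤ 2 → i=1, swap v[1],v[8] → [0, -1, 9, 11, 14, 7, 5, 3, 8, 2]
(after j=8) v = [0, -1, 9, 11, 14, 7, 5, 3, 8, 2]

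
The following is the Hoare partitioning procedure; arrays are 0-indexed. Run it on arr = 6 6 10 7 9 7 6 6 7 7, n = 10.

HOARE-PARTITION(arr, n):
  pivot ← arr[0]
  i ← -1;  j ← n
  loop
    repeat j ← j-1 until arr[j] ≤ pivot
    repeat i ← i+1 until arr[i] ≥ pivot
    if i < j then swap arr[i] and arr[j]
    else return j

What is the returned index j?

pivot = arr[0] = 6; i = -1, j = 10
j→7 (arr[7]=6≤6), i→0 (arr[0]=6≥6); i<j, swap → 6 6 10 7 9 7 6 6 7 7
j→6 (arr[6]=6≤6), i→1 (arr[1]=6≥6); i<j, swap → 6 6 10 7 9 7 6 6 7 7
j→1, i→2; i≥j, return j=1. arr = 6 6 10 7 9 7 6 6 7 7

1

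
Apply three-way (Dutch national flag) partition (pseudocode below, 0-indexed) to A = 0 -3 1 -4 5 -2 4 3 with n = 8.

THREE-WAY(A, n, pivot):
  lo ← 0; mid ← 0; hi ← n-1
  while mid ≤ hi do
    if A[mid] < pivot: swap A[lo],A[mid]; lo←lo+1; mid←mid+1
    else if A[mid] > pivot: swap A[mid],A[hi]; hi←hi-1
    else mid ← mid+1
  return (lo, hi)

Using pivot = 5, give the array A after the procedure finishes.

0 -3 1 -4 -2 4 3 5

pivot = 5; lo=0, mid=0, hi=7
A[mid]=0<5: swap A[0],A[0]; lo=1,mid=1 → 0 -3 1 -4 5 -2 4 3
A[mid]=-3<5: swap A[1],A[1]; lo=2,mid=2 → 0 -3 1 -4 5 -2 4 3
A[mid]=1<5: swap A[2],A[2]; lo=3,mid=3 → 0 -3 1 -4 5 -2 4 3
A[mid]=-4<5: swap A[3],A[3]; lo=4,mid=4 → 0 -3 1 -4 5 -2 4 3
A[mid]=5=5: mid=5
A[mid]=-2<5: swap A[4],A[5]; lo=5,mid=6 → 0 -3 1 -4 -2 5 4 3
A[mid]=4<5: swap A[5],A[6]; lo=6,mid=7 → 0 -3 1 -4 -2 4 5 3
A[mid]=3<5: swap A[6],A[7]; lo=7,mid=8 → 0 -3 1 -4 -2 4 3 5
end: lo=7, hi=7; A = 0 -3 1 -4 -2 4 3 5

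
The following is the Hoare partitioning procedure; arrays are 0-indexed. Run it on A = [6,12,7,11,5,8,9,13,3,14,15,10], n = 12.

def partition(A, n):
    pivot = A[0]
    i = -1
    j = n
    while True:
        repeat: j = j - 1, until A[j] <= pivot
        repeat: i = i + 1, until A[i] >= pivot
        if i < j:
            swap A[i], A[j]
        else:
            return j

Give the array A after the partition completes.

pivot=6
j stops at 8 (3), i stops at 0 (6); swap ⇒ [3,12,7,11,5,8,9,13,6,14,15,10]
j stops at 4 (5), i stops at 1 (12); swap ⇒ [3,5,7,11,12,8,9,13,6,14,15,10]
j stops at 1, i stops at 2; i≥j ⇒ return 1. A=[3,5,7,11,12,8,9,13,6,14,15,10]

[3,5,7,11,12,8,9,13,6,14,15,10]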